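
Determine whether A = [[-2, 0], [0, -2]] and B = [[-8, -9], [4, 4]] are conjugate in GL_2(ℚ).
Both have characteristic polynomial (x + 2)^2, but the minimal polynomial of A is x + 2 while the minimal polynomial of B is (x + 2)^2. The minimal polynomial is a similarity invariant, so A and B are not similar.

No.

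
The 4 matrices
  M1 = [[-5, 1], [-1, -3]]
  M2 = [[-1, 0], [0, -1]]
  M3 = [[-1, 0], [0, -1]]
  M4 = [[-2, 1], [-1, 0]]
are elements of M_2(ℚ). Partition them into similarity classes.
3 classes: {M1}, {M2, M3}, {M4}

Characteristic polynomials: χ_{M1} = (x + 4)^2, χ_{M2} = (x + 1)^2, χ_{M3} = (x + 1)^2, χ_{M4} = (x + 1)^2.

{M1}: invariant factors (x + 4)^2.

{M2, M3}: invariant factors x + 1, x + 1.

{M4}: invariant factors (x + 1)^2.

Matrices are similar if and only if their invariant-factor lists agree; the partition into similarity classes is {M1}, {M2, M3}, {M4}.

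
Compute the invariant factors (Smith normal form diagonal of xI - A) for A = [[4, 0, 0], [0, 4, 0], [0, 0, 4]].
The Jordan structure of A has elementary divisors (x - 4), (x - 4), (x - 4). Arranging the block sizes at each eigenvalue in decreasing order and taking row products gives the invariant factors.

Invariant factors (smallest first, each dividing the next): x - 4, x - 4, x - 4.

Check: the last factor x - 4 is the minimal polynomial, and the product (x - 4)^3 is the characteristic polynomial.

x - 4, x - 4, x - 4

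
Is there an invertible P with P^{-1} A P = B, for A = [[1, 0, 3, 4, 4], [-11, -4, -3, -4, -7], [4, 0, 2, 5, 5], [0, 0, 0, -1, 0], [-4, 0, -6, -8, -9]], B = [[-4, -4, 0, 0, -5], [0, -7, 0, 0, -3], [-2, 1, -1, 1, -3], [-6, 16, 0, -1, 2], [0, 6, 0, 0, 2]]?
No.

Both have characteristic polynomial (x + 1)^3(x + 4)^2, but the minimal polynomial of A is (x + 1)^2(x + 4) while the minimal polynomial of B is (x + 1)^2(x + 4)^2. The minimal polynomial is a similarity invariant, so A and B are not similar.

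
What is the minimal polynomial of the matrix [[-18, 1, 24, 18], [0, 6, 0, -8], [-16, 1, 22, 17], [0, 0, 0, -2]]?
The characteristic polynomial factors as (x - 6)^2(x + 2)^2. The minimal polynomial is ∏(x - λ)^{k_λ} where k_λ is the size of the largest Jordan block at λ.

For λ = -2: rank(A + 2I) = 3, and the largest Jordan block has size 2 (the smallest k with rank((A + 2I)^k) = rank((A + 2I)^(k+1))).
For λ = 6: rank(A - 6I) = 3, and the largest Jordan block has size 2 (the smallest k with rank((A - 6I)^k) = rank((A - 6I)^(k+1))).

So m_A(x) = (x - 6)^2(x + 2)^2.

m_A(x) = (x - 6)^2(x + 2)^2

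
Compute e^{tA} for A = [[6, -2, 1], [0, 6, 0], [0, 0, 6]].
e^{tA} = [[e^{6*t}, -2*t*e^{6*t}, t*e^{6*t}], [0, e^{6*t}, 0], [0, 0, e^{6*t}]]

A has Jordan form J = [[6, 1, 0], [0, 6, 0], [0, 0, 6]] with A = PJP^{-1}, so e^{tA} = P e^{tJ} P^{-1}.

For a Jordan block J_k(λ), e^{tJ_k(λ)} = e^{λt} · (I + tN + t^2 N^2/2! + ... + t^{k-1} N^{k-1}/(k-1)!) where N is the nilpotent superdiagonal part.

Assembling the blocks and conjugating back gives the entries of e^{tA} as shown above.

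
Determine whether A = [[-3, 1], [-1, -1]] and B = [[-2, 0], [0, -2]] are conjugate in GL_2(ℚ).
Both have characteristic polynomial (x + 2)^2, but the minimal polynomial of A is (x + 2)^2 while the minimal polynomial of B is x + 2. The minimal polynomial is a similarity invariant, so A and B are not similar.

No.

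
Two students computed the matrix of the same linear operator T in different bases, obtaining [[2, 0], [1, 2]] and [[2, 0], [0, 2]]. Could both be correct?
Both have characteristic polynomial (x - 2)^2, but the minimal polynomial of A is (x - 2)^2 while the minimal polynomial of B is x - 2. The minimal polynomial is a similarity invariant, so A and B are not similar.

No.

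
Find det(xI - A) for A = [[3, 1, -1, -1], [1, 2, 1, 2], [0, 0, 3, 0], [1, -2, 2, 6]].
χ_A(x) = (x - 4)^2(x - 3)^2

xI - A = [[x - 3, -1, 1, 1], [-1, x - 2, -1, -2], [0, 0, x - 3, 0], [-1, 2, -2, x - 6]].

Expanding det(xI - A) along the first row:
det(xI - A) = + (x - 3)·det([[x - 2, -1, -2], [0, x - 3, 0], [2, -2, x - 6]]) - (-1)·det([[-1, -1, -2], [0, x - 3, 0], [-1, -2, x - 6]]) + (1)·det([[-1, x - 2, -2], [0, 0, 0], [-1, 2, x - 6]]) - (1)·det([[-1, x - 2, -1], [0, 0, x - 3], [-1, 2, -2]]).

Evaluating gives χ_A(x) = x^4 - 14x^3 + 73x^2 - 168x + 144 = (x - 4)^2(x - 3)^2.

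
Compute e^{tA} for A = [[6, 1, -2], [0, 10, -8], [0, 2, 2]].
A has Jordan form J = [[6, 1, 0], [0, 6, 0], [0, 0, 6]] with A = PJP^{-1}, so e^{tA} = P e^{tJ} P^{-1}.

For a Jordan block J_k(λ), e^{tJ_k(λ)} = e^{λt} · (I + tN + t^2 N^2/2! + ... + t^{k-1} N^{k-1}/(k-1)!) where N is the nilpotent superdiagonal part.

Assembling the blocks and conjugating back gives the entries of e^{tA} as shown above.

e^{tA} = [[e^{6*t}, t*e^{6*t}, -2*t*e^{6*t}], [0, (4*t + 1)*e^{6*t}, -8*t*e^{6*t}], [0, 2*t*e^{6*t}, (1 - 4*t)*e^{6*t}]]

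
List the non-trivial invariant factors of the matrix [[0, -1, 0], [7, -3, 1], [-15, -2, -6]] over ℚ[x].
The Jordan structure of A has elementary divisors (x + 3)^3. Arranging the block sizes at each eigenvalue in decreasing order and taking row products gives the invariant factors.

Invariant factors (smallest first, each dividing the next): (x + 3)^3.

Check: the last factor (x + 3)^3 is the minimal polynomial, and the product (x + 3)^3 is the characteristic polynomial.

(x + 3)^3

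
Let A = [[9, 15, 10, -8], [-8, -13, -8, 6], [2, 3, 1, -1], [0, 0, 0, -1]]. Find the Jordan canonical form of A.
J = [[-1, 1, 0, 0], [0, -1, 0, 0], [0, 0, -1, 1], [0, 0, 0, -1]]

The characteristic polynomial is det(xI - A) = (x + 1)^4, so the eigenvalues are -1 (algebraic multiplicity 4).

For λ = -1: rank(A + I) = 2, rank((A + I)^2) = 0. The eigenspace has dimension 4 - 2 = 2, so there are 2 Jordan blocks; the rank sequence gives block sizes [2, 2].

Assembling the blocks gives the Jordan form J above.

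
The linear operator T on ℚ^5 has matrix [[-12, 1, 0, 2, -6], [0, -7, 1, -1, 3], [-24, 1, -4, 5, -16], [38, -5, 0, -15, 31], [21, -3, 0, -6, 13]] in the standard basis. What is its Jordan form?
J = [[-5, 1, 0, 0, 0], [0, -5, 1, 0, 0], [0, 0, -5, 0, 0], [0, 0, 0, -5, 1], [0, 0, 0, 0, -5]]

The characteristic polynomial is det(xI - A) = (x + 5)^5, so the eigenvalues are -5 (algebraic multiplicity 5).

For λ = -5: rank(A + 5I) = 3, rank((A + 5I)^2) = 1, rank((A + 5I)^3) = 0. The eigenspace has dimension 5 - 3 = 2, so there are 2 Jordan blocks; the rank sequence gives block sizes [3, 2].

Assembling the blocks gives the Jordan form J above.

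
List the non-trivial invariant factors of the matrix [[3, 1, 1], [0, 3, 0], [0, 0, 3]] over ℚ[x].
The Jordan structure of A has elementary divisors (x - 3)^2, (x - 3). Arranging the block sizes at each eigenvalue in decreasing order and taking row products gives the invariant factors.

Invariant factors (smallest first, each dividing the next): x - 3, (x - 3)^2.

Check: the last factor (x - 3)^2 is the minimal polynomial, and the product (x - 3)^3 is the characteristic polynomial.

x - 3, (x - 3)^2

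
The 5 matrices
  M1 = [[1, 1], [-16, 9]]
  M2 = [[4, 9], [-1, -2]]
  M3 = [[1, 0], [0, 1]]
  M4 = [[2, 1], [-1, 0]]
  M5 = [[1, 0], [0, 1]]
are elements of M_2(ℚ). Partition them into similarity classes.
3 classes: {M1}, {M2, M4}, {M3, M5}

Characteristic polynomials: χ_{M1} = (x - 5)^2, χ_{M2} = (x - 1)^2, χ_{M3} = (x - 1)^2, χ_{M4} = (x - 1)^2, χ_{M5} = (x - 1)^2.

{M1}: invariant factors (x - 5)^2.

{M2, M4}: invariant factors (x - 1)^2.

{M3, M5}: invariant factors x - 1, x - 1.

Matrices are similar if and only if their invariant-factor lists agree; the partition into similarity classes is {M1}, {M2, M4}, {M3, M5}.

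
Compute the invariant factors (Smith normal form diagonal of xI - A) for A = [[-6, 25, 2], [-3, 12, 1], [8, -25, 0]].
(x - 2)^3

The Jordan structure of A has elementary divisors (x - 2)^3. Arranging the block sizes at each eigenvalue in decreasing order and taking row products gives the invariant factors.

Invariant factors (smallest first, each dividing the next): (x - 2)^3.

Check: the last factor (x - 2)^3 is the minimal polynomial, and the product (x - 2)^3 is the characteristic polynomial.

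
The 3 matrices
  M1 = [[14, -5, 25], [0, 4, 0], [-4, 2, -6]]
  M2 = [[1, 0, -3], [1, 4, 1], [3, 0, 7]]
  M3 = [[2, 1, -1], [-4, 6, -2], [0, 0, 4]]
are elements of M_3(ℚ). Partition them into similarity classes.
Characteristic polynomials: χ_{M1} = (x - 4)^3, χ_{M2} = (x - 4)^3, χ_{M3} = (x - 4)^3.

{M1, M2, M3}: invariant factors x - 4, (x - 4)^2.

Matrices are similar if and only if their invariant-factor lists agree; the partition into similarity classes is {M1, M2, M3}.

1 class: {M1, M2, M3}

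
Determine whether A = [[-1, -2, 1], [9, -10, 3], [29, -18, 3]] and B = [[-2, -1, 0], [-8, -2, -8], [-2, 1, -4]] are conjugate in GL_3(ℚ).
Yes.

Two matrices over a field are similar if and only if they have the same invariant factors.

Both A and B have characteristic polynomial (x + 2)^2(x + 4) and minimal polynomial (x + 2)^2(x + 4). Computing further, both have invariant factors (x + 2)^2(x + 4). Hence A and B are similar.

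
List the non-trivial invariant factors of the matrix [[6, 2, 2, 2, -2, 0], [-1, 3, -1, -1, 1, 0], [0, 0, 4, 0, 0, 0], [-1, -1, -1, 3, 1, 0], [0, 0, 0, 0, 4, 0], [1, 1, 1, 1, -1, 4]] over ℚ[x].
x - 4, x - 4, x - 4, x - 4, (x - 4)^2

The Jordan structure of A has elementary divisors (x - 4)^2, (x - 4), (x - 4), (x - 4), (x - 4). Arranging the block sizes at each eigenvalue in decreasing order and taking row products gives the invariant factors.

Invariant factors (smallest first, each dividing the next): x - 4, x - 4, x - 4, x - 4, (x - 4)^2.

Check: the last factor (x - 4)^2 is the minimal polynomial, and the product (x - 4)^6 is the characteristic polynomial.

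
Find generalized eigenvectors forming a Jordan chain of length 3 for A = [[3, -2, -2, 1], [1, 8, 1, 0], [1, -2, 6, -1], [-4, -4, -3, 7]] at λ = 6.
We seek v_1 ∈ ker((A - 6I)^3) \ ker((A - 6I)^2), then set v_{i+1} = (A - 6I) v_i.

One such chain is v_1 = [[-1, 0, 2, 1]]^T, v_2 = [[0, 1, -2, -1]]^T, v_3 = [[1, 0, -1, 1]]^T. Check: (A - 6I) v_3 = [[0, 0, 0, 0]]^T = 0.

v_1 = [[-1, 0, 2, 1]]^T, v_2 = [[0, 1, -2, -1]]^T, v_3 = [[1, 0, -1, 1]]^T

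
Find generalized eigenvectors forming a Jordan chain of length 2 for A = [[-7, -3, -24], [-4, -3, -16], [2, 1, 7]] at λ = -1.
v_1 = [[3, 1, -1]]^T, v_2 = [[3, 2, -1]]^T

We seek v_1 ∈ ker((A + I)^2) \ ker(A + I), then set v_{i+1} = (A + I) v_i.

One such chain is v_1 = [[3, 1, -1]]^T, v_2 = [[3, 2, -1]]^T. Check: (A + I) v_2 = [[0, 0, 0]]^T = 0.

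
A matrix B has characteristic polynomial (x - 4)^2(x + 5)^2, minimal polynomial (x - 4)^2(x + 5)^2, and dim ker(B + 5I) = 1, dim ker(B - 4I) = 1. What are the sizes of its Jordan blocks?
λ = -5: algebraic multiplicity 2 (exponent in χ_B), largest block size 2 (exponent in m_B), 1 block (geometric multiplicity). This forces block sizes [2].
λ = 4: algebraic multiplicity 2 (exponent in χ_B), largest block size 2 (exponent in m_B), 1 block (geometric multiplicity). This forces block sizes [2].

Jordan blocks: (-5, 2), (4, 2)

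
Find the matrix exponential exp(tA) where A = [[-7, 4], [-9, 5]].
A has Jordan form J = [[-1, 1], [0, -1]] with A = PJP^{-1}, so e^{tA} = P e^{tJ} P^{-1}.

For a Jordan block J_k(λ), e^{tJ_k(λ)} = e^{λt} · (I + tN + t^2 N^2/2! + ... + t^{k-1} N^{k-1}/(k-1)!) where N is the nilpotent superdiagonal part.

Assembling the blocks and conjugating back gives the entries of e^{tA} as shown above.

e^{tA} = [[(1 - 6*t)*e^{-t}, 4*t*e^{-t}], [-9*t*e^{-t}, (6*t + 1)*e^{-t}]]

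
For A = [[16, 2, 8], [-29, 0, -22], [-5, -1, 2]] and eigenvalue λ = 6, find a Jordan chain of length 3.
We seek v_1 ∈ ker((A - 6I)^3) \ ker((A - 6I)^2), then set v_{i+1} = (A - 6I) v_i.

One such chain is v_1 = [[-1, 1, 1]]^T, v_2 = [[0, 1, 0]]^T, v_3 = [[2, -6, -1]]^T. Check: (A - 6I) v_3 = [[0, 0, 0]]^T = 0.

v_1 = [[-1, 1, 1]]^T, v_2 = [[0, 1, 0]]^T, v_3 = [[2, -6, -1]]^T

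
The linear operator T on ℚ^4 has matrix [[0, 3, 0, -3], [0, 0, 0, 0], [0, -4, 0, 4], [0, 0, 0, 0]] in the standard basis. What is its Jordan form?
J = [[0, 1, 0, 0], [0, 0, 0, 0], [0, 0, 0, 0], [0, 0, 0, 0]]

The characteristic polynomial is det(xI - A) = x^4, so the eigenvalues are 0 (algebraic multiplicity 4).

For λ = 0: rank(A) = 1, rank(A^2) = 0. The eigenspace has dimension 4 - 1 = 3, so there are 3 Jordan blocks; the rank sequence gives block sizes [2, 1, 1].

Assembling the blocks gives the Jordan form J above.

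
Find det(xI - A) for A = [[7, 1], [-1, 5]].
xI - A = [[x - 7, -1], [1, x - 5]].

Expanding det(xI - A) along the first row:
det(xI - A) = + (x - 7)·det([[x - 5]]) - (-1)·det([[1]]).

Evaluating gives χ_A(x) = x^2 - 12x + 36 = (x - 6)^2.

χ_A(x) = (x - 6)^2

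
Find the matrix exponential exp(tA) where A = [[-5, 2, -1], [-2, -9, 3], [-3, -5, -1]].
A has Jordan form J = [[-5, 1, 0], [0, -5, 1], [0, 0, -5]] with A = PJP^{-1}, so e^{tA} = P e^{tJ} P^{-1}.

For a Jordan block J_k(λ), e^{tJ_k(λ)} = e^{λt} · (I + tN + t^2 N^2/2! + ... + t^{k-1} N^{k-1}/(k-1)!) where N is the nilpotent superdiagonal part.

Assembling the blocks and conjugating back gives the entries of e^{tA} as shown above.

e^{tA} = [[(2 - t^2)*e^{-5*t}/2, t*(4 - 3*t)*e^{-5*t}/2, t*(t - 1)*e^{-5*t}], [t*(-t - 4)*e^{-5*t}/2, (-3*t^2 - 8*t + 2)*e^{-5*t}/2, t*(t + 3)*e^{-5*t}], [t*(-t - 3)*e^{-5*t}, t*(-3*t - 5)*e^{-5*t}, (2*t^2 + 4*t + 1)*e^{-5*t}]]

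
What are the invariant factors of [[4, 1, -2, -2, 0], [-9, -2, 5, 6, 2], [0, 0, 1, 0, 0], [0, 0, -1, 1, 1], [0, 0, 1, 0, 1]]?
(x - 1)^2, (x - 1)^3

The Jordan structure of A has elementary divisors (x - 1)^3, (x - 1)^2. Arranging the block sizes at each eigenvalue in decreasing order and taking row products gives the invariant factors.

Invariant factors (smallest first, each dividing the next): (x - 1)^2, (x - 1)^3.

Check: the last factor (x - 1)^3 is the minimal polynomial, and the product (x - 1)^5 is the characteristic polynomial.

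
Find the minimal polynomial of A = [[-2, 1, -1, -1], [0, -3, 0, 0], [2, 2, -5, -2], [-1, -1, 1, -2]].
m_A(x) = (x + 3)^2

The characteristic polynomial factors as (x + 3)^4. The minimal polynomial is ∏(x - λ)^{k_λ} where k_λ is the size of the largest Jordan block at λ.

For λ = -3: rank(A + 3I) = 1, and the largest Jordan block has size 2 (the smallest k with rank((A + 3I)^k) = rank((A + 3I)^(k+1))).

So m_A(x) = (x + 3)^2.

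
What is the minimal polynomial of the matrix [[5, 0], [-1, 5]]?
m_A(x) = (x - 5)^2

The characteristic polynomial factors as (x - 5)^2. The minimal polynomial is ∏(x - λ)^{k_λ} where k_λ is the size of the largest Jordan block at λ.

For λ = 5: rank(A - 5I) = 1, and the largest Jordan block has size 2 (the smallest k with rank((A - 5I)^k) = rank((A - 5I)^(k+1))).

So m_A(x) = (x - 5)^2.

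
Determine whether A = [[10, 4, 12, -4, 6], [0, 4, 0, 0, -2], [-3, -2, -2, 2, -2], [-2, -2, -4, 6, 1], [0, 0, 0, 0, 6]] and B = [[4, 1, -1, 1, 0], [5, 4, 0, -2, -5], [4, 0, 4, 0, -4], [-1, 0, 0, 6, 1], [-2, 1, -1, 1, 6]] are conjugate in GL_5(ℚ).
Two matrices over a field are similar if and only if they have the same invariant factors.

Both A and B have characteristic polynomial (x - 6)^2(x - 4)^3 and minimal polynomial (x - 6)^2(x - 4)^2. Computing further, both have invariant factors x - 4, (x - 6)^2(x - 4)^2. Hence A and B are similar.

Yes.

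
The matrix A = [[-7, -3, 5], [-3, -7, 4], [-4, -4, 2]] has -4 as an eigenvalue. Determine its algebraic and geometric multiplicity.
The characteristic polynomial is (x + 4)^3, so the factor x + 4 appears with exponent 3: the algebraic multiplicity is 3.

rank(A + 4I) = 2, so the eigenspace has dimension 3 - 2 = 1: the geometric multiplicity is 1.

Since 1 < 3, A is not diagonalizable.

algebraic multiplicity 3, geometric multiplicity 1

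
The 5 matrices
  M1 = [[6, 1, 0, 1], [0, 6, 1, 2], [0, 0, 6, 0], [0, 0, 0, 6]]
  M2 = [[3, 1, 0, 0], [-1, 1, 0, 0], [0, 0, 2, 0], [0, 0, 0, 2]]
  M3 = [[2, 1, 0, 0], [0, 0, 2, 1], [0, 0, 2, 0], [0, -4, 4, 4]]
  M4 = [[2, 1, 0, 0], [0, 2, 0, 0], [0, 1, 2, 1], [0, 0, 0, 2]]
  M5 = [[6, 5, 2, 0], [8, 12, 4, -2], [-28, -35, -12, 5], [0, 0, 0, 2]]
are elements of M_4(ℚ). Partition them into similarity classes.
4 classes: {M1}, {M2}, {M3}, {M4, M5}

Characteristic polynomials: χ_{M1} = (x - 6)^4, χ_{M2} = (x - 2)^4, χ_{M3} = (x - 2)^4, χ_{M4} = (x - 2)^4, χ_{M5} = (x - 2)^4.

{M1}: invariant factors x - 6, (x - 6)^3.

{M2}: invariant factors x - 2, x - 2, (x - 2)^2.

{M3}: invariant factors x - 2, (x - 2)^3.

{M4, M5}: invariant factors (x - 2)^2, (x - 2)^2.

Matrices are similar if and only if their invariant-factor lists agree; the partition into similarity classes is {M1}, {M2}, {M3}, {M4, M5}.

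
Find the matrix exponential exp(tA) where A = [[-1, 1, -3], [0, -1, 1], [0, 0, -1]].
e^{tA} = [[e^{-t}, t*e^{-t}, t*(t - 6)*e^{-t}/2], [0, e^{-t}, t*e^{-t}], [0, 0, e^{-t}]]

A has Jordan form J = [[-1, 1, 0], [0, -1, 1], [0, 0, -1]] with A = PJP^{-1}, so e^{tA} = P e^{tJ} P^{-1}.

For a Jordan block J_k(λ), e^{tJ_k(λ)} = e^{λt} · (I + tN + t^2 N^2/2! + ... + t^{k-1} N^{k-1}/(k-1)!) where N is the nilpotent superdiagonal part.

Assembling the blocks and conjugating back gives the entries of e^{tA} as shown above.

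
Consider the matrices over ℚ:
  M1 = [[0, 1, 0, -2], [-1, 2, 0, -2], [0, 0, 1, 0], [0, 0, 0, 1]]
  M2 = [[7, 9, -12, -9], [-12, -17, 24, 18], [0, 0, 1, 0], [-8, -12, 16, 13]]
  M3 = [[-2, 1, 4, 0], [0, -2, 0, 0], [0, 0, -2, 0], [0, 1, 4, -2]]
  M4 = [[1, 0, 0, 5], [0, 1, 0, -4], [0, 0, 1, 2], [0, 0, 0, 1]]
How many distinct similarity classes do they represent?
Characteristic polynomials: χ_{M1} = (x - 1)^4, χ_{M2} = (x - 1)^4, χ_{M3} = (x + 2)^4, χ_{M4} = (x - 1)^4.

{M1, M2, M4}: invariant factors x - 1, x - 1, (x - 1)^2.

{M3}: invariant factors x + 2, x + 2, (x + 2)^2.

Matrices are similar if and only if their invariant-factor lists agree; the partition into similarity classes is {M1, M2, M4}, {M3}.

2 classes: {M1, M2, M4}, {M3}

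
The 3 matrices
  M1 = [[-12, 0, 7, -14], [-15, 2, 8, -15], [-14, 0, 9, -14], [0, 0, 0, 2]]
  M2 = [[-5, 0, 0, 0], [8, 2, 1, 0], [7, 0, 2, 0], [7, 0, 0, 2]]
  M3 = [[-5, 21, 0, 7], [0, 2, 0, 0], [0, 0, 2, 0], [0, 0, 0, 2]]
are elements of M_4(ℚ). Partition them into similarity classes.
2 classes: {M1, M2}, {M3}

Characteristic polynomials: χ_{M1} = (x - 2)^3(x + 5), χ_{M2} = (x - 2)^3(x + 5), χ_{M3} = (x - 2)^3(x + 5).

{M1, M2}: invariant factors x - 2, (x - 2)^2(x + 5).

{M3}: invariant factors x - 2, x - 2, (x - 2)(x + 5).

Matrices are similar if and only if their invariant-factor lists agree; the partition into similarity classes is {M1, M2}, {M3}.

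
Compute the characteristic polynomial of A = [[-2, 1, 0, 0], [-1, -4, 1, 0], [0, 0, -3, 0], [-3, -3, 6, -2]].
χ_A(x) = (x + 2)(x + 3)^3

xI - A = [[x + 2, -1, 0, 0], [1, x + 4, -1, 0], [0, 0, x + 3, 0], [3, 3, -6, x + 2]].

Expanding det(xI - A) along the first row:
det(xI - A) = + (x + 2)·det([[x + 4, -1, 0], [0, x + 3, 0], [3, -6, x + 2]]) - (-1)·det([[1, -1, 0], [0, x + 3, 0], [3, -6, x + 2]]) + (0)·det([[1, x + 4, 0], [0, 0, 0], [3, 3, x + 2]]) - (0)·det([[1, x + 4, -1], [0, 0, x + 3], [3, 3, -6]]).

Evaluating gives χ_A(x) = x^4 + 11x^3 + 45x^2 + 81x + 54 = (x + 2)(x + 3)^3.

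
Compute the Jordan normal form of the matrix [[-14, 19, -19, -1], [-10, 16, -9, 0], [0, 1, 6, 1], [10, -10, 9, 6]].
The characteristic polynomial is det(xI - A) = (x - 6)^3(x + 4), so the eigenvalues are -4 (algebraic multiplicity 1), 6 (algebraic multiplicity 3).

For λ = -4: algebraic multiplicity 1 gives one 1×1 block.

For λ = 6: rank(A - 6I) = 3, rank((A - 6I)^2) = 2, rank((A - 6I)^3) = 1. The eigenspace has dimension 4 - 3 = 1, so there is 1 Jordan block; the rank sequence gives block sizes [3].

Assembling the blocks gives the Jordan form J above.

J = [[-4, 0, 0, 0], [0, 6, 1, 0], [0, 0, 6, 1], [0, 0, 0, 6]]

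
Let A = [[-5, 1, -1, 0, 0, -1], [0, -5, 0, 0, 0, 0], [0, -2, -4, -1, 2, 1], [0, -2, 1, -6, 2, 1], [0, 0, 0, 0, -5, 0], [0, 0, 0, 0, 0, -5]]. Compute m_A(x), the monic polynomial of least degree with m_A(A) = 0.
The characteristic polynomial factors as (x + 5)^6. The minimal polynomial is ∏(x - λ)^{k_λ} where k_λ is the size of the largest Jordan block at λ.

For λ = -5: rank(A + 5I) = 2, and the largest Jordan block has size 3 (the smallest k with rank((A + 5I)^k) = rank((A + 5I)^(k+1))).

So m_A(x) = (x + 5)^3.

m_A(x) = (x + 5)^3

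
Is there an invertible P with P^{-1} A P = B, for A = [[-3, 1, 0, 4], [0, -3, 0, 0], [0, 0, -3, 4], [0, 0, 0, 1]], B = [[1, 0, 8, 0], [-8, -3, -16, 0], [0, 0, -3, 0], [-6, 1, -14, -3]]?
Yes.

Two matrices over a field are similar if and only if they have the same invariant factors.

Both A and B have characteristic polynomial (x - 1)(x + 3)^3 and minimal polynomial (x - 1)(x + 3)^2. Computing further, both have invariant factors x + 3, (x - 1)(x + 3)^2. Hence A and B are similar.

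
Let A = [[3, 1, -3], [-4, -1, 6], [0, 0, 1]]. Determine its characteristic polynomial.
xI - A = [[x - 3, -1, 3], [4, x + 1, -6], [0, 0, x - 1]].

Expanding det(xI - A) along the first row:
det(xI - A) = + (x - 3)·det([[x + 1, -6], [0, x - 1]]) - (-1)·det([[4, -6], [0, x - 1]]) + (3)·det([[4, x + 1], [0, 0]]).

Evaluating gives χ_A(x) = x^3 - 3x^2 + 3x - 1 = (x - 1)^3.

χ_A(x) = (x - 1)^3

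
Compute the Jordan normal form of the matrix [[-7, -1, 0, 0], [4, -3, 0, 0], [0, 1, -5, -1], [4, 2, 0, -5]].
The characteristic polynomial is det(xI - A) = (x + 5)^4, so the eigenvalues are -5 (algebraic multiplicity 4).

For λ = -5: rank(A + 5I) = 2, rank((A + 5I)^2) = 0. The eigenspace has dimension 4 - 2 = 2, so there are 2 Jordan blocks; the rank sequence gives block sizes [2, 2].

Assembling the blocks gives the Jordan form J above.

J = [[-5, 1, 0, 0], [0, -5, 0, 0], [0, 0, -5, 1], [0, 0, 0, -5]]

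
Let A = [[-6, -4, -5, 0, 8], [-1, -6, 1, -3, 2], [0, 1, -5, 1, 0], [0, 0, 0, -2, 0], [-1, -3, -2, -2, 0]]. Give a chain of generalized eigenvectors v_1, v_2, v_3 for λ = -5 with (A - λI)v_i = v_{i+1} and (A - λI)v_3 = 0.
We seek v_1 ∈ ker((A + 5I)^3) \ ker((A + 5I)^2), then set v_{i+1} = (A + 5I) v_i.

One such chain is v_1 = [[2, 0, 1, 0, 1]]^T, v_2 = [[1, 1, 0, 0, 1]]^T, v_3 = [[3, 0, 1, 0, 1]]^T. Check: (A + 5I) v_3 = [[0, 0, 0, 0, 0]]^T = 0.

v_1 = [[2, 0, 1, 0, 1]]^T, v_2 = [[1, 1, 0, 0, 1]]^T, v_3 = [[3, 0, 1, 0, 1]]^T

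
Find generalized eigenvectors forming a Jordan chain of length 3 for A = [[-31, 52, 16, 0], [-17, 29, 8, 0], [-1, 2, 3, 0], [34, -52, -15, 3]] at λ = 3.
v_1 = [[3, 2, 0, -4]]^T, v_2 = [[2, 1, 1, -2]]^T, v_3 = [[0, 0, 0, 1]]^T

We seek v_1 ∈ ker((A - 3I)^3) \ ker((A - 3I)^2), then set v_{i+1} = (A - 3I) v_i.

One such chain is v_1 = [[3, 2, 0, -4]]^T, v_2 = [[2, 1, 1, -2]]^T, v_3 = [[0, 0, 0, 1]]^T. Check: (A - 3I) v_3 = [[0, 0, 0, 0]]^T = 0.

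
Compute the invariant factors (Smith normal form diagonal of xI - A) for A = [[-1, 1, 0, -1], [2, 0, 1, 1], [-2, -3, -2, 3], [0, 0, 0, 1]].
(x - 1)(x + 1)^3

The Jordan structure of A has elementary divisors (x + 1)^3, (x - 1). Arranging the block sizes at each eigenvalue in decreasing order and taking row products gives the invariant factors.

Invariant factors (smallest first, each dividing the next): (x - 1)(x + 1)^3.

Check: the last factor (x - 1)(x + 1)^3 is the minimal polynomial, and the product (x - 1)(x + 1)^3 is the characteristic polynomial.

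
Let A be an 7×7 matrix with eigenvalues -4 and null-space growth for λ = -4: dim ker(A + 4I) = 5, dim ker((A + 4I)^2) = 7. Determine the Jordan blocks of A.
λ = -4: successive nullity increments [5, 2] count blocks of size ≥ k; block sizes are [2, 2, 1, 1, 1].

Jordan blocks: (-4, 2), (-4, 2), (-4, 1), (-4, 1), (-4, 1)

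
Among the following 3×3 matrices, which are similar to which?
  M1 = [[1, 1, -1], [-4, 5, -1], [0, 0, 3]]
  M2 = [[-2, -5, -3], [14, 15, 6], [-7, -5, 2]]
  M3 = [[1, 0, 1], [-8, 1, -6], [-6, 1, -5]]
Characteristic polynomials: χ_{M1} = (x - 3)^3, χ_{M2} = (x - 5)^3, χ_{M3} = (x + 1)^3.

{M1}: invariant factors (x - 3)^3.

{M2}: invariant factors x - 5, (x - 5)^2.

{M3}: invariant factors (x + 1)^3.

Matrices are similar if and only if their invariant-factor lists agree; the partition into similarity classes is {M1}, {M2}, {M3}.

3 classes: {M1}, {M2}, {M3}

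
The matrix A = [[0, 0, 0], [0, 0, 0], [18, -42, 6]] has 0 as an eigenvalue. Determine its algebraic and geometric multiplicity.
The characteristic polynomial is x^2(x - 6), so the factor x appears with exponent 2: the algebraic multiplicity is 2.

rank(A) = 1, so the eigenspace has dimension 3 - 1 = 2: the geometric multiplicity is 2.

algebraic multiplicity 2, geometric multiplicity 2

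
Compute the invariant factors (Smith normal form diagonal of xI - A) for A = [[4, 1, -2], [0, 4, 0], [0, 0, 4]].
x - 4, (x - 4)^2

The Jordan structure of A has elementary divisors (x - 4)^2, (x - 4). Arranging the block sizes at each eigenvalue in decreasing order and taking row products gives the invariant factors.

Invariant factors (smallest first, each dividing the next): x - 4, (x - 4)^2.

Check: the last factor (x - 4)^2 is the minimal polynomial, and the product (x - 4)^3 is the characteristic polynomial.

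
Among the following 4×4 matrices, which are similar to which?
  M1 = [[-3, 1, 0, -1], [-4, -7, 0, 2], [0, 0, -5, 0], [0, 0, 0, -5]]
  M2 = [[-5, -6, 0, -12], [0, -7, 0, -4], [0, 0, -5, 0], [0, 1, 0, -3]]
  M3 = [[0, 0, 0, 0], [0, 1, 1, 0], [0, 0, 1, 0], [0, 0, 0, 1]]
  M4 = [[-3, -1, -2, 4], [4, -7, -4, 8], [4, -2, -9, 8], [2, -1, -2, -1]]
2 classes: {M1, M2, M4}, {M3}

Characteristic polynomials: χ_{M1} = (x + 5)^4, χ_{M2} = (x + 5)^4, χ_{M3} = x(x - 1)^3, χ_{M4} = (x + 5)^4.

{M1, M2, M4}: invariant factors x + 5, x + 5, (x + 5)^2.

{M3}: invariant factors x - 1, x(x - 1)^2.

Matrices are similar if and only if their invariant-factor lists agree; the partition into similarity classes is {M1, M2, M4}, {M3}.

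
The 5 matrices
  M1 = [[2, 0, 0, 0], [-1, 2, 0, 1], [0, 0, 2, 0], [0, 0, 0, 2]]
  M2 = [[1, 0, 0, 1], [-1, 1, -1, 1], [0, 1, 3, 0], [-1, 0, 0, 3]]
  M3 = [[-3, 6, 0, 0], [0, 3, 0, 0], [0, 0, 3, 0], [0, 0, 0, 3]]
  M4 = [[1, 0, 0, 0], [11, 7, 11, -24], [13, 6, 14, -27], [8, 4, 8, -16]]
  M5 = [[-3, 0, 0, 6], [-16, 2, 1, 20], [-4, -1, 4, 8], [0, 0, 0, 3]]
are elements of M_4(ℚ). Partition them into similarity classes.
Characteristic polynomials: χ_{M1} = (x - 2)^4, χ_{M2} = (x - 2)^4, χ_{M3} = (x - 3)^3(x + 3), χ_{M4} = (x - 2)^2(x - 1)^2, χ_{M5} = (x - 3)^3(x + 3).

{M1}: invariant factors x - 2, x - 2, (x - 2)^2.

{M2}: invariant factors x - 2, (x - 2)^3.

{M3}: invariant factors x - 3, x - 3, (x - 3)(x + 3).

{M4}: invariant factors x - 1, (x - 2)^2(x - 1).

{M5}: invariant factors x - 3, (x - 3)^2(x + 3).

Matrices are similar if and only if their invariant-factor lists agree; the partition into similarity classes is {M1}, {M2}, {M3}, {M4}, {M5}.

5 classes: {M1}, {M2}, {M3}, {M4}, {M5}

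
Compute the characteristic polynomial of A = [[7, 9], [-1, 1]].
xI - A = [[x - 7, -9], [1, x - 1]].

Expanding det(xI - A) along the first row:
det(xI - A) = + (x - 7)·det([[x - 1]]) - (-9)·det([[1]]).

Evaluating gives χ_A(x) = x^2 - 8x + 16 = (x - 4)^2.

χ_A(x) = (x - 4)^2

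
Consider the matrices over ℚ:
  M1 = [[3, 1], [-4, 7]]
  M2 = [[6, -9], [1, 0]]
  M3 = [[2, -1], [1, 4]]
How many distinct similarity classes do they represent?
Characteristic polynomials: χ_{M1} = (x - 5)^2, χ_{M2} = (x - 3)^2, χ_{M3} = (x - 3)^2.

{M1}: invariant factors (x - 5)^2.

{M2, M3}: invariant factors (x - 3)^2.

Matrices are similar if and only if their invariant-factor lists agree; the partition into similarity classes is {M1}, {M2, M3}.

2 classes: {M1}, {M2, M3}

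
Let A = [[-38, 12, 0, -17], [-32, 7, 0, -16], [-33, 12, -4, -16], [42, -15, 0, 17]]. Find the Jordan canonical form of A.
J = [[-5, 1, 0, 0], [0, -5, 0, 0], [0, 0, -4, 1], [0, 0, 0, -4]]

The characteristic polynomial is det(xI - A) = (x + 4)^2(x + 5)^2, so the eigenvalues are -5 (algebraic multiplicity 2), -4 (algebraic multiplicity 2).

For λ = -5: rank(A + 5I) = 3, rank((A + 5I)^2) = 2. The eigenspace has dimension 4 - 3 = 1, so there is 1 Jordan block; the rank sequence gives block sizes [2].

For λ = -4: rank(A + 4I) = 3, rank((A + 4I)^2) = 2. The eigenspace has dimension 4 - 3 = 1, so there is 1 Jordan block; the rank sequence gives block sizes [2].

Assembling the blocks gives the Jordan form J above.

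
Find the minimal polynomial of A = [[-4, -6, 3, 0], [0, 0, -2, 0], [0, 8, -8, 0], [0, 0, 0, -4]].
m_A(x) = (x + 4)^2

The characteristic polynomial factors as (x + 4)^4. The minimal polynomial is ∏(x - λ)^{k_λ} where k_λ is the size of the largest Jordan block at λ.

For λ = -4: rank(A + 4I) = 1, and the largest Jordan block has size 2 (the smallest k with rank((A + 4I)^k) = rank((A + 4I)^(k+1))).

So m_A(x) = (x + 4)^2.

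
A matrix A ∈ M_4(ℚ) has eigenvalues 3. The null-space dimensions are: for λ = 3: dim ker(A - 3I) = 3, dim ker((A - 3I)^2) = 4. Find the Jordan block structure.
λ = 3: successive nullity increments [3, 1] count blocks of size ≥ k; block sizes are [2, 1, 1].

Jordan blocks: (3, 2), (3, 1), (3, 1)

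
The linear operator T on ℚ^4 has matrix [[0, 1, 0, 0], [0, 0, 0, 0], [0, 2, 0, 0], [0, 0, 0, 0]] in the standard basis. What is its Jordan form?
The characteristic polynomial is det(xI - A) = x^4, so the eigenvalues are 0 (algebraic multiplicity 4).

For λ = 0: rank(A) = 1, rank(A^2) = 0. The eigenspace has dimension 4 - 1 = 3, so there are 3 Jordan blocks; the rank sequence gives block sizes [2, 1, 1].

Assembling the blocks gives the Jordan form J above.

J = [[0, 1, 0, 0], [0, 0, 0, 0], [0, 0, 0, 0], [0, 0, 0, 0]]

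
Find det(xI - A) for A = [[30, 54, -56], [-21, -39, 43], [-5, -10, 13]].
χ_A(x) = (x - 3)^2(x + 2)

xI - A = [[x - 30, -54, 56], [21, x + 39, -43], [5, 10, x - 13]].

Expanding det(xI - A) along the first row:
det(xI - A) = + (x - 30)·det([[x + 39, -43], [10, x - 13]]) - (-54)·det([[21, -43], [5, x - 13]]) + (56)·det([[21, x + 39], [5, 10]]).

Evaluating gives χ_A(x) = x^3 - 4x^2 - 3x + 18 = (x - 3)^2(x + 2).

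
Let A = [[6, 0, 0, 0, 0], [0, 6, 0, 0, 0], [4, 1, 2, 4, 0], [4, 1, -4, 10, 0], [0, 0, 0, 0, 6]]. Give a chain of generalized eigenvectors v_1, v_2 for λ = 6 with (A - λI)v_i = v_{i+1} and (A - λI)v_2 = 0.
We seek v_1 ∈ ker((A - 6I)^2) \ ker(A - 6I), then set v_{i+1} = (A - 6I) v_i.

One such chain is v_1 = [[0, 1, 0, 0, -1]]^T, v_2 = [[0, 0, 1, 1, 0]]^T. Check: (A - 6I) v_2 = [[0, 0, 0, 0, 0]]^T = 0.

v_1 = [[0, 1, 0, 0, -1]]^T, v_2 = [[0, 0, 1, 1, 0]]^T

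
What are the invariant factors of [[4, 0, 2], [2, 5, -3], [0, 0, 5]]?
The Jordan structure of A has elementary divisors (x - 4), (x - 5)^2. Arranging the block sizes at each eigenvalue in decreasing order and taking row products gives the invariant factors.

Invariant factors (smallest first, each dividing the next): (x - 5)^2(x - 4).

Check: the last factor (x - 5)^2(x - 4) is the minimal polynomial, and the product (x - 5)^2(x - 4) is the characteristic polynomial.

(x - 5)^2(x - 4)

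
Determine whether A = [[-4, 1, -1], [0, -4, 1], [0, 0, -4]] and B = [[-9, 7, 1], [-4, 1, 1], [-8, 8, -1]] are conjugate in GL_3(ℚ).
No.

trace(A) = -12 but trace(B) = -9. The trace is a similarity invariant, so A and B are not similar.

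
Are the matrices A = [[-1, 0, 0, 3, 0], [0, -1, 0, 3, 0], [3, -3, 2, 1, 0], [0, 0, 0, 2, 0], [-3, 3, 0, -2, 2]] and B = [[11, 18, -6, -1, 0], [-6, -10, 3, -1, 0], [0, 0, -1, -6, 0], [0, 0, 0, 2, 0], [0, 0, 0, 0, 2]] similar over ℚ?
Yes.

Two matrices over a field are similar if and only if they have the same invariant factors.

Both A and B have characteristic polynomial (x - 2)^3(x + 1)^2 and minimal polynomial (x - 2)^2(x + 1). Computing further, both have invariant factors (x - 2)(x + 1), (x - 2)^2(x + 1). Hence A and B are similar.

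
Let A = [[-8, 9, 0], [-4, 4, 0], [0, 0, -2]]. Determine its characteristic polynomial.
xI - A = [[x + 8, -9, 0], [4, x - 4, 0], [0, 0, x + 2]].

Expanding det(xI - A) along the first row:
det(xI - A) = + (x + 8)·det([[x - 4, 0], [0, x + 2]]) - (-9)·det([[4, 0], [0, x + 2]]) + (0)·det([[4, x - 4], [0, 0]]).

Evaluating gives χ_A(x) = x^3 + 6x^2 + 12x + 8 = (x + 2)^3.

χ_A(x) = (x + 2)^3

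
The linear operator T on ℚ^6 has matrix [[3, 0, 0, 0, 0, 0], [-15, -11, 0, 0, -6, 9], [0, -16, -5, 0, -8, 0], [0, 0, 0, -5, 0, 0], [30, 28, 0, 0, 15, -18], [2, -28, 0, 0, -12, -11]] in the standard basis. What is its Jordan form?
J = [[-5, 1, 0, 0, 0, 0], [0, -5, 0, 0, 0, 0], [0, 0, -5, 0, 0, 0], [0, 0, 0, -5, 0, 0], [0, 0, 0, 0, 3, 0], [0, 0, 0, 0, 0, 3]]

The characteristic polynomial is det(xI - A) = (x - 3)^2(x + 5)^4, so the eigenvalues are -5 (algebraic multiplicity 4), 3 (algebraic multiplicity 2).

For λ = -5: rank(A + 5I) = 3, rank((A + 5I)^2) = 2. The eigenspace has dimension 6 - 3 = 3, so there are 3 Jordan blocks; the rank sequence gives block sizes [2, 1, 1].

For λ = 3: rank(A - 3I) = 4. The eigenspace has dimension 6 - 4 = 2, so there are 2 Jordan blocks; the rank sequence gives block sizes [1, 1].

Assembling the blocks gives the Jordan form J above.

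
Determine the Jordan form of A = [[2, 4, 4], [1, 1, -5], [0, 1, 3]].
The characteristic polynomial is det(xI - A) = (x - 2)^3, so the eigenvalues are 2 (algebraic multiplicity 3).

For λ = 2: rank(A - 2I) = 2, rank((A - 2I)^2) = 1, rank((A - 2I)^3) = 0. The eigenspace has dimension 3 - 2 = 1, so there is 1 Jordan block; the rank sequence gives block sizes [3].

Assembling the blocks gives the Jordan form J above.

J = [[2, 1, 0], [0, 2, 1], [0, 0, 2]]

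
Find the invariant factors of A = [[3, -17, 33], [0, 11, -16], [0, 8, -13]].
(x - 3)^2(x + 5)

The Jordan structure of A has elementary divisors (x + 5), (x - 3)^2. Arranging the block sizes at each eigenvalue in decreasing order and taking row products gives the invariant factors.

Invariant factors (smallest first, each dividing the next): (x - 3)^2(x + 5).

Check: the last factor (x - 3)^2(x + 5) is the minimal polynomial, and the product (x - 3)^2(x + 5) is the characteristic polynomial.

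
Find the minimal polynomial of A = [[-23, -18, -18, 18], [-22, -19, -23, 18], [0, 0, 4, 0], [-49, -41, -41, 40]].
m_A(x) = (x - 4)(x + 1)(x + 5)

The characteristic polynomial factors as (x - 4)^2(x + 1)(x + 5). The minimal polynomial is ∏(x - λ)^{k_λ} where k_λ is the size of the largest Jordan block at λ.

For λ = -5: rank(A + 5I) = 3, and the largest Jordan block has size 1 (the smallest k with rank((A + 5I)^k) = rank((A + 5I)^(k+1))).
For λ = -1: rank(A + I) = 3, and the largest Jordan block has size 1 (the smallest k with rank((A + I)^k) = rank((A + I)^(k+1))).
For λ = 4: rank(A - 4I) = 2, and the largest Jordan block has size 1 (the smallest k with rank((A - 4I)^k) = rank((A - 4I)^(k+1))).

So m_A(x) = (x - 4)(x + 1)(x + 5).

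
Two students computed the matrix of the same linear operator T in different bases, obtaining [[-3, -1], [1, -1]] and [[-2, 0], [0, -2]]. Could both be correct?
No.

Both have characteristic polynomial (x + 2)^2, but the minimal polynomial of A is (x + 2)^2 while the minimal polynomial of B is x + 2. The minimal polynomial is a similarity invariant, so A and B are not similar.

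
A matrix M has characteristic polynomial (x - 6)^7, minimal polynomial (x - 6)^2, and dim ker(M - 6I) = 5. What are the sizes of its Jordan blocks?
Jordan blocks: (6, 2), (6, 2), (6, 1), (6, 1), (6, 1)

λ = 6: algebraic multiplicity 7 (exponent in χ_M), largest block size 2 (exponent in m_M), 5 blocks (geometric multiplicity). These force block sizes [2, 2, 1, 1, 1].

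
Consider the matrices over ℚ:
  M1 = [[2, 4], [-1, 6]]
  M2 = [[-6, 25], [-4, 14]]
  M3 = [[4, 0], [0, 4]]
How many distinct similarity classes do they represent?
Characteristic polynomials: χ_{M1} = (x - 4)^2, χ_{M2} = (x - 4)^2, χ_{M3} = (x - 4)^2.

{M1, M2}: invariant factors (x - 4)^2.

{M3}: invariant factors x - 4, x - 4.

Matrices are similar if and only if their invariant-factor lists agree; the partition into similarity classes is {M1, M2}, {M3}.

2 classes: {M1, M2}, {M3}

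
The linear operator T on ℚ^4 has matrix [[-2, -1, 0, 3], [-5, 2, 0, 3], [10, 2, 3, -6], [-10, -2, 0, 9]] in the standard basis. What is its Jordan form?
The characteristic polynomial is det(xI - A) = (x - 3)^4, so the eigenvalues are 3 (algebraic multiplicity 4).

For λ = 3: rank(A - 3I) = 1, rank((A - 3I)^2) = 0. The eigenspace has dimension 4 - 1 = 3, so there are 3 Jordan blocks; the rank sequence gives block sizes [2, 1, 1].

Assembling the blocks gives the Jordan form J above.

J = [[3, 1, 0, 0], [0, 3, 0, 0], [0, 0, 3, 0], [0, 0, 0, 3]]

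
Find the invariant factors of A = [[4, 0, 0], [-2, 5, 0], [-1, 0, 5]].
The Jordan structure of A has elementary divisors (x - 4), (x - 5), (x - 5). Arranging the block sizes at each eigenvalue in decreasing order and taking row products gives the invariant factors.

Invariant factors (smallest first, each dividing the next): x - 5, (x - 5)(x - 4).

Check: the last factor (x - 5)(x - 4) is the minimal polynomial, and the product (x - 5)^2(x - 4) is the characteristic polynomial.

x - 5, (x - 5)(x - 4)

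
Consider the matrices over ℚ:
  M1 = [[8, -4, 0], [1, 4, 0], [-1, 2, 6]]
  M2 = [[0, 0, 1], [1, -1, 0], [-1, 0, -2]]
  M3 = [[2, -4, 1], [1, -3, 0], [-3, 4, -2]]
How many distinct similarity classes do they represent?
2 classes: {M1}, {M2, M3}

Characteristic polynomials: χ_{M1} = (x - 6)^3, χ_{M2} = (x + 1)^3, χ_{M3} = (x + 1)^3.

{M1}: invariant factors x - 6, (x - 6)^2.

{M2, M3}: invariant factors (x + 1)^3.

Matrices are similar if and only if their invariant-factor lists agree; the partition into similarity classes is {M1}, {M2, M3}.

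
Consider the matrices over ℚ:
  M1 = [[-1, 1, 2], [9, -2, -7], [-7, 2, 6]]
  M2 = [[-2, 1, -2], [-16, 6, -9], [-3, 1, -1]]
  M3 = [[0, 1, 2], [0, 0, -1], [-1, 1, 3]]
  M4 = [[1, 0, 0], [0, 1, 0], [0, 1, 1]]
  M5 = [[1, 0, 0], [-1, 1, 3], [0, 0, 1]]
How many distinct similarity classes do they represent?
2 classes: {M1, M2, M3}, {M4, M5}

Characteristic polynomials: χ_{M1} = (x - 1)^3, χ_{M2} = (x - 1)^3, χ_{M3} = (x - 1)^3, χ_{M4} = (x - 1)^3, χ_{M5} = (x - 1)^3.

{M1, M2, M3}: invariant factors (x - 1)^3.

{M4, M5}: invariant factors x - 1, (x - 1)^2.

Matrices are similar if and only if their invariant-factor lists agree; the partition into similarity classes is {M1, M2, M3}, {M4, M5}.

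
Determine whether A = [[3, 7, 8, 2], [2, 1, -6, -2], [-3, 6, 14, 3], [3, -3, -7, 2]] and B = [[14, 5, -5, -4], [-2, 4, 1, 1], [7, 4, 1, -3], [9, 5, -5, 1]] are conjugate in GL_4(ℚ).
Yes.

Two matrices over a field are similar if and only if they have the same invariant factors.

Both A and B have characteristic polynomial (x - 5)^4 and minimal polynomial (x - 5)^2. Computing further, both have invariant factors (x - 5)^2, (x - 5)^2. Hence A and B are similar.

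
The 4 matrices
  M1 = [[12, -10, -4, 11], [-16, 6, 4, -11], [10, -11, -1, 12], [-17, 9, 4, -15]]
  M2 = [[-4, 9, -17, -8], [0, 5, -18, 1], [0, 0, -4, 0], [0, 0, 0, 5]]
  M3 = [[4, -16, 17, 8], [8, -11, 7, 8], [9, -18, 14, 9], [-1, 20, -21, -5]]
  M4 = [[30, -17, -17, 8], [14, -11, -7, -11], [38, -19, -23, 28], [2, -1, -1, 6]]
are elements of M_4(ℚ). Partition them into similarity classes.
Characteristic polynomials: χ_{M1} = (x - 5)^2(x + 4)^2, χ_{M2} = (x - 5)^2(x + 4)^2, χ_{M3} = (x - 5)^2(x + 4)^2, χ_{M4} = (x - 5)^2(x + 4)^2.

{M1, M2, M3}: invariant factors (x - 5)^2(x + 4)^2.

{M4}: invariant factors x + 4, (x - 5)^2(x + 4).

Matrices are similar if and only if their invariant-factor lists agree; the partition into similarity classes is {M1, M2, M3}, {M4}.

2 classes: {M1, M2, M3}, {M4}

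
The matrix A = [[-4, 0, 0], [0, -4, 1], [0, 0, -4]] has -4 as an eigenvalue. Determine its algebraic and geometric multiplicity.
algebraic multiplicity 3, geometric multiplicity 2

The characteristic polynomial is (x + 4)^3, so the factor x + 4 appears with exponent 3: the algebraic multiplicity is 3.

rank(A + 4I) = 1, so the eigenspace has dimension 3 - 1 = 2: the geometric multiplicity is 2.

Since 2 < 3, A is not diagonalizable.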